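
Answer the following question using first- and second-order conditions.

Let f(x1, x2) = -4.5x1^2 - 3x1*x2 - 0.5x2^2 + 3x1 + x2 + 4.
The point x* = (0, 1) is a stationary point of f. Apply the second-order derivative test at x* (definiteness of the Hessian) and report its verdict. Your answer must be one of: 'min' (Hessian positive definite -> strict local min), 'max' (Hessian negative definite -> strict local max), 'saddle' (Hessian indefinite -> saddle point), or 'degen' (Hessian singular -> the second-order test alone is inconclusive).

Compute the Hessian H = grad^2 f:
  H = [[-9, -3], [-3, -1]]
Verify stationarity: grad f(x*) = H x* + g = (0, 0).
Eigenvalues of H: -10, 0.
H has a zero eigenvalue (singular; negative semidefinite but not definite), so H is neither positive definite, negative definite, nor indefinite. The second-order test alone is inconclusive -> degen.
(Indeed, f is constant along the null direction of H through x*, so x* is not a strict local extremum.)

degen


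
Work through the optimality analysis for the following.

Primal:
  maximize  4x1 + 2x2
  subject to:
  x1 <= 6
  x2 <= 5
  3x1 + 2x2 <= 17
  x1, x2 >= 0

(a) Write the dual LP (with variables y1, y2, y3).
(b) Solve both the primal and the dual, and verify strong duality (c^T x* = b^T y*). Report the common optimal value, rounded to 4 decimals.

The standard primal-dual pair for 'max c^T x s.t. A x <= b, x >= 0' is:
  Dual:  min b^T y  s.t.  A^T y >= c,  y >= 0.

So the dual LP is:
  minimize  6y1 + 5y2 + 17y3
  subject to:
    y1 + 3y3 >= 4
    y2 + 2y3 >= 2
    y1, y2, y3 >= 0

Solving the primal: x* = (5.6667, 0).
  primal value c^T x* = 22.6667.
Solving the dual: y* = (0, 0, 1.3333).
  dual value b^T y* = 22.6667.
Strong duality: c^T x* = b^T y*. Confirmed.

22.6667


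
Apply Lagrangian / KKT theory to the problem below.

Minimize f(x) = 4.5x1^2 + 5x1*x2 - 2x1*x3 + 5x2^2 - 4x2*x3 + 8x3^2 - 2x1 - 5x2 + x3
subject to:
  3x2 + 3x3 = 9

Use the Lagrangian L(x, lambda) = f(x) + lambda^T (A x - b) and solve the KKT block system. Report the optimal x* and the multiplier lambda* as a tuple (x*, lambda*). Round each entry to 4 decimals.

Form the Lagrangian:
  L(x, lambda) = (1/2) x^T Q x + c^T x + lambda^T (A x - b)
Stationarity (grad_x L = 0): Q x + c + A^T lambda = 0.
Primal feasibility: A x = b.

This gives the KKT block system:
  [ Q   A^T ] [ x     ]   [-c ]
  [ A    0  ] [ lambda ] = [ b ]

Solving the linear system:
  x*      = (-0.7393, 2.0934, 0.9066)
  lambda* = (-2.8703)
  f(x*)   = 8.8755

x* = (-0.7393, 2.0934, 0.9066), lambda* = (-2.8703)


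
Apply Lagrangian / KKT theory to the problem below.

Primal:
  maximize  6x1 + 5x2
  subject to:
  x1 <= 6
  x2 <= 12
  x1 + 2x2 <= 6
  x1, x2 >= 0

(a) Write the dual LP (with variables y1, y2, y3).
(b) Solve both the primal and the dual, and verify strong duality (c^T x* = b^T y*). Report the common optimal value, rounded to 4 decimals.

The standard primal-dual pair for 'max c^T x s.t. A x <= b, x >= 0' is:
  Dual:  min b^T y  s.t.  A^T y >= c,  y >= 0.

So the dual LP is:
  minimize  6y1 + 12y2 + 6y3
  subject to:
    y1 + y3 >= 6
    y2 + 2y3 >= 5
    y1, y2, y3 >= 0

Solving the primal: x* = (6, 0).
  primal value c^T x* = 36.
Solving the dual: y* = (3.5, 0, 2.5).
  dual value b^T y* = 36.
Strong duality: c^T x* = b^T y*. Confirmed.

36


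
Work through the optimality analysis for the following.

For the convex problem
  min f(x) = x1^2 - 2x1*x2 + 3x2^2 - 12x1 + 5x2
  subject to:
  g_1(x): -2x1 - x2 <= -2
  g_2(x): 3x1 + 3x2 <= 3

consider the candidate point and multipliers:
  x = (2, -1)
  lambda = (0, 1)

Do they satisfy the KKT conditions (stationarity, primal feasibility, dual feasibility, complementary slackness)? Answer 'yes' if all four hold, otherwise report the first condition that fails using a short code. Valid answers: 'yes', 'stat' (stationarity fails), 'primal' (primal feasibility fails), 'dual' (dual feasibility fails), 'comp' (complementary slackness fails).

Gradient of f: grad f(x) = Q x + c = (-6, -5)
Constraint values g_i(x) = a_i^T x - b_i:
  g_1((2, -1)) = -1
  g_2((2, -1)) = 0
Stationarity residual: grad f(x) + sum_i lambda_i a_i = (-3, -2)
  -> stationarity FAILS
Primal feasibility (all g_i <= 0): OK
Dual feasibility (all lambda_i >= 0): OK
Complementary slackness (lambda_i * g_i(x) = 0 for all i): OK

Verdict: the first failing condition is stationarity -> stat.

stat


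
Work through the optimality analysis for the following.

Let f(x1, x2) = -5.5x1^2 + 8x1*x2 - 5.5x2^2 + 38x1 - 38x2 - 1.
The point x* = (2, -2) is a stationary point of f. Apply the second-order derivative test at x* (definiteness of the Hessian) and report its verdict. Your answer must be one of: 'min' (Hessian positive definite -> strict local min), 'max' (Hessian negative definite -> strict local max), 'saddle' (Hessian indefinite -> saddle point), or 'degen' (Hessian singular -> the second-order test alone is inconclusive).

Compute the Hessian H = grad^2 f:
  H = [[-11, 8], [8, -11]]
Verify stationarity: grad f(x*) = H x* + g = (0, 0).
Eigenvalues of H: -19, -3.
Both eigenvalues < 0, so H is negative definite -> x* is a strict local max.

max


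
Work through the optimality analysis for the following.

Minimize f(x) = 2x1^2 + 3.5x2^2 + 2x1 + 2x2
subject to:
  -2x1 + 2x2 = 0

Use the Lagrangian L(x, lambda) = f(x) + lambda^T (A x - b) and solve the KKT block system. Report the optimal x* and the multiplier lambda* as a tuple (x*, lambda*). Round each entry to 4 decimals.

Form the Lagrangian:
  L(x, lambda) = (1/2) x^T Q x + c^T x + lambda^T (A x - b)
Stationarity (grad_x L = 0): Q x + c + A^T lambda = 0.
Primal feasibility: A x = b.

This gives the KKT block system:
  [ Q   A^T ] [ x     ]   [-c ]
  [ A    0  ] [ lambda ] = [ b ]

Solving the linear system:
  x*      = (-0.3636, -0.3636)
  lambda* = (0.2727)
  f(x*)   = -0.7273

x* = (-0.3636, -0.3636), lambda* = (0.2727)


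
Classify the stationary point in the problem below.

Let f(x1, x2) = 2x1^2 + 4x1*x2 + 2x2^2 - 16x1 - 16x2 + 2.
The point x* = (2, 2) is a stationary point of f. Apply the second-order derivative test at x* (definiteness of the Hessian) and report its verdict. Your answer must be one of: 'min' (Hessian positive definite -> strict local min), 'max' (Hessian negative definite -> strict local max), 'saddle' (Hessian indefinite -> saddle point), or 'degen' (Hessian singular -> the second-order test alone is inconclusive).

Compute the Hessian H = grad^2 f:
  H = [[4, 4], [4, 4]]
Verify stationarity: grad f(x*) = H x* + g = (0, 0).
Eigenvalues of H: 0, 8.
H has a zero eigenvalue (singular; positive semidefinite but not definite), so H is neither positive definite, negative definite, nor indefinite. The second-order test alone is inconclusive -> degen.
(Indeed, f is constant along the null direction of H through x*, so x* is not a strict local extremum.)

degen


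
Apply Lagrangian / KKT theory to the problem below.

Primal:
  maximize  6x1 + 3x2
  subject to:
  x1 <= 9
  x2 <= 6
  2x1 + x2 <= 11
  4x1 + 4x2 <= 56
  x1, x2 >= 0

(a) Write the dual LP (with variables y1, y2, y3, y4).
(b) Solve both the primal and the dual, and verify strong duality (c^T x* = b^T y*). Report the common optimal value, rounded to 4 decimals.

The standard primal-dual pair for 'max c^T x s.t. A x <= b, x >= 0' is:
  Dual:  min b^T y  s.t.  A^T y >= c,  y >= 0.

So the dual LP is:
  minimize  9y1 + 6y2 + 11y3 + 56y4
  subject to:
    y1 + 2y3 + 4y4 >= 6
    y2 + y3 + 4y4 >= 3
    y1, y2, y3, y4 >= 0

Solving the primal: x* = (5.5, 0).
  primal value c^T x* = 33.
Solving the dual: y* = (0, 0, 3, 0).
  dual value b^T y* = 33.
Strong duality: c^T x* = b^T y*. Confirmed.

33


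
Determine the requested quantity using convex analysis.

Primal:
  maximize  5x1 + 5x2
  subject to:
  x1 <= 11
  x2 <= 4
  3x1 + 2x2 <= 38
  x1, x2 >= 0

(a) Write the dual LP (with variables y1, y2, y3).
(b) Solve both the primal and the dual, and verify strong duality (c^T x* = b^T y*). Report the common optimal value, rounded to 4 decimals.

The standard primal-dual pair for 'max c^T x s.t. A x <= b, x >= 0' is:
  Dual:  min b^T y  s.t.  A^T y >= c,  y >= 0.

So the dual LP is:
  minimize  11y1 + 4y2 + 38y3
  subject to:
    y1 + 3y3 >= 5
    y2 + 2y3 >= 5
    y1, y2, y3 >= 0

Solving the primal: x* = (10, 4).
  primal value c^T x* = 70.
Solving the dual: y* = (0, 1.6667, 1.6667).
  dual value b^T y* = 70.
Strong duality: c^T x* = b^T y*. Confirmed.

70


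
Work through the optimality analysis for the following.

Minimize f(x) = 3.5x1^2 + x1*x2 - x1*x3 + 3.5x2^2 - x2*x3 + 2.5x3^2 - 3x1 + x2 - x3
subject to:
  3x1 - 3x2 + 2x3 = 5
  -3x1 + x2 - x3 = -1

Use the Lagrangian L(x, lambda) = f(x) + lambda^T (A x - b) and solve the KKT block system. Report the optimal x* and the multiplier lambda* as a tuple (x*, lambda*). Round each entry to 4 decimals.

Form the Lagrangian:
  L(x, lambda) = (1/2) x^T Q x + c^T x + lambda^T (A x - b)
Stationarity (grad_x L = 0): Q x + c + A^T lambda = 0.
Primal feasibility: A x = b.

This gives the KKT block system:
  [ Q   A^T ] [ x     ]   [-c ]
  [ A    0  ] [ lambda ] = [ b ]

Solving the linear system:
  x*      = (-0.4455, -1.6636, 0.6727)
  lambda* = (-7.2909, -10.1091)
  f(x*)   = 12.6727

x* = (-0.4455, -1.6636, 0.6727), lambda* = (-7.2909, -10.1091)


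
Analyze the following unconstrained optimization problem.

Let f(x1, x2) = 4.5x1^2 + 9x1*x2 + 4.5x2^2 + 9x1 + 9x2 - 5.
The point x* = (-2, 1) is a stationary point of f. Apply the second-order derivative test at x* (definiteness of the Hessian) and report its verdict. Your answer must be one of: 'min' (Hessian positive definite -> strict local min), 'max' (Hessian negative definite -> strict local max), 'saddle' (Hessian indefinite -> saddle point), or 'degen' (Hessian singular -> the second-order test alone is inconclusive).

Compute the Hessian H = grad^2 f:
  H = [[9, 9], [9, 9]]
Verify stationarity: grad f(x*) = H x* + g = (0, 0).
Eigenvalues of H: 0, 18.
H has a zero eigenvalue (singular; positive semidefinite but not definite), so H is neither positive definite, negative definite, nor indefinite. The second-order test alone is inconclusive -> degen.
(Indeed, f is constant along the null direction of H through x*, so x* is not a strict local extremum.)

degen


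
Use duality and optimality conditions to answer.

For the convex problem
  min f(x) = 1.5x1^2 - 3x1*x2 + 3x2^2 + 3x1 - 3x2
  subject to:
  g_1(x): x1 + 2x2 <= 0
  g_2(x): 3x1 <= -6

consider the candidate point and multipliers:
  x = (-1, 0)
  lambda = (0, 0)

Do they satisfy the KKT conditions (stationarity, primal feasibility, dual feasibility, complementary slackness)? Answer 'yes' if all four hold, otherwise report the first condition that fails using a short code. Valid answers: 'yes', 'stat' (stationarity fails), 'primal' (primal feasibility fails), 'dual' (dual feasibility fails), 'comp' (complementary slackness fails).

Gradient of f: grad f(x) = Q x + c = (0, 0)
Constraint values g_i(x) = a_i^T x - b_i:
  g_1((-1, 0)) = -1
  g_2((-1, 0)) = 3
Stationarity residual: grad f(x) + sum_i lambda_i a_i = (0, 0)
  -> stationarity OK
Primal feasibility (all g_i <= 0): FAILS
Dual feasibility (all lambda_i >= 0): OK
Complementary slackness (lambda_i * g_i(x) = 0 for all i): OK

Verdict: the first failing condition is primal_feasibility -> primal.

primal


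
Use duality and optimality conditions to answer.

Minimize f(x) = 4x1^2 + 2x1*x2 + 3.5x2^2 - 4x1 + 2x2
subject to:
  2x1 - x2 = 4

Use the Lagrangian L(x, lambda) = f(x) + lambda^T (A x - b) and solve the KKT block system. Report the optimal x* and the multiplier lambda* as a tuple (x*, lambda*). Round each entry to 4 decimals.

Form the Lagrangian:
  L(x, lambda) = (1/2) x^T Q x + c^T x + lambda^T (A x - b)
Stationarity (grad_x L = 0): Q x + c + A^T lambda = 0.
Primal feasibility: A x = b.

This gives the KKT block system:
  [ Q   A^T ] [ x     ]   [-c ]
  [ A    0  ] [ lambda ] = [ b ]

Solving the linear system:
  x*      = (1.4545, -1.0909)
  lambda* = (-2.7273)
  f(x*)   = 1.4545

x* = (1.4545, -1.0909), lambda* = (-2.7273)


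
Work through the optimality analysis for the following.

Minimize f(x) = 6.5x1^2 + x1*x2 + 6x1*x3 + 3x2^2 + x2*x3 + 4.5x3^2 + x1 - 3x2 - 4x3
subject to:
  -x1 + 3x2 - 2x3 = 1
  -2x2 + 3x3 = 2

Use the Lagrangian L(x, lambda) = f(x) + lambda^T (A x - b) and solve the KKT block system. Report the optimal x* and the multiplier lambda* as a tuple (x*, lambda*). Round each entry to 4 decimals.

Form the Lagrangian:
  L(x, lambda) = (1/2) x^T Q x + c^T x + lambda^T (A x - b)
Stationarity (grad_x L = 0): Q x + c + A^T lambda = 0.
Primal feasibility: A x = b.

This gives the KKT block system:
  [ Q   A^T ] [ x     ]   [-c ]
  [ A    0  ] [ lambda ] = [ b ]

Solving the linear system:
  x*      = (-0.9064, 0.8562, 1.2374)
  lambda* = (-2.5026, -2.5199)
  f(x*)   = -0.4411

x* = (-0.9064, 0.8562, 1.2374), lambda* = (-2.5026, -2.5199)


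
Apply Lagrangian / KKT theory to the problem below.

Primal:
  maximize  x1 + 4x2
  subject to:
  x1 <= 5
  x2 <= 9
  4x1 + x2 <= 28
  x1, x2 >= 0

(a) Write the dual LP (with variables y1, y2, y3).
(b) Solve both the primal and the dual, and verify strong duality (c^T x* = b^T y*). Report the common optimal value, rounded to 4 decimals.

The standard primal-dual pair for 'max c^T x s.t. A x <= b, x >= 0' is:
  Dual:  min b^T y  s.t.  A^T y >= c,  y >= 0.

So the dual LP is:
  minimize  5y1 + 9y2 + 28y3
  subject to:
    y1 + 4y3 >= 1
    y2 + y3 >= 4
    y1, y2, y3 >= 0

Solving the primal: x* = (4.75, 9).
  primal value c^T x* = 40.75.
Solving the dual: y* = (0, 3.75, 0.25).
  dual value b^T y* = 40.75.
Strong duality: c^T x* = b^T y*. Confirmed.

40.75


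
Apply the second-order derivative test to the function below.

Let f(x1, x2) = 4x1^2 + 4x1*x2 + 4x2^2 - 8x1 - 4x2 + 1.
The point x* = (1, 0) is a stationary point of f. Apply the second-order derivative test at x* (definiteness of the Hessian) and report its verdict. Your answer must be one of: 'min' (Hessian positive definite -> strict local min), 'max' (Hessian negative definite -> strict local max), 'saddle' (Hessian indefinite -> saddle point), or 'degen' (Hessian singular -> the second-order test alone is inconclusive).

Compute the Hessian H = grad^2 f:
  H = [[8, 4], [4, 8]]
Verify stationarity: grad f(x*) = H x* + g = (0, 0).
Eigenvalues of H: 4, 12.
Both eigenvalues > 0, so H is positive definite -> x* is a strict local min.

min


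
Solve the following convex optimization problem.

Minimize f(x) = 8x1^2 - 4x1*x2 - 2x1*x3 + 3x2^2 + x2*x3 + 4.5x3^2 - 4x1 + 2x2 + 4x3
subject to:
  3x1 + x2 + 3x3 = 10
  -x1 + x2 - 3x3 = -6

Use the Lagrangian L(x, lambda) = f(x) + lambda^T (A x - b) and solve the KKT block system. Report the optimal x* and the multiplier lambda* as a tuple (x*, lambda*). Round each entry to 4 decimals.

Form the Lagrangian:
  L(x, lambda) = (1/2) x^T Q x + c^T x + lambda^T (A x - b)
Stationarity (grad_x L = 0): Q x + c + A^T lambda = 0.
Primal feasibility: A x = b.

This gives the KKT block system:
  [ Q   A^T ] [ x     ]   [-c ]
  [ A    0  ] [ lambda ] = [ b ]

Solving the linear system:
  x*      = (1.4211, 0.5789, 1.7193)
  lambda* = (-3.6228, 2.114)
  f(x*)   = 25.6316

x* = (1.4211, 0.5789, 1.7193), lambda* = (-3.6228, 2.114)


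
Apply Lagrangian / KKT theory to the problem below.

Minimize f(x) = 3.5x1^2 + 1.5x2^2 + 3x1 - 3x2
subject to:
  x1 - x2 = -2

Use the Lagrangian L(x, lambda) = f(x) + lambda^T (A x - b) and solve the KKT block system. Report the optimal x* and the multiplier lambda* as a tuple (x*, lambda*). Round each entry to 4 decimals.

Form the Lagrangian:
  L(x, lambda) = (1/2) x^T Q x + c^T x + lambda^T (A x - b)
Stationarity (grad_x L = 0): Q x + c + A^T lambda = 0.
Primal feasibility: A x = b.

This gives the KKT block system:
  [ Q   A^T ] [ x     ]   [-c ]
  [ A    0  ] [ lambda ] = [ b ]

Solving the linear system:
  x*      = (-0.6, 1.4)
  lambda* = (1.2)
  f(x*)   = -1.8

x* = (-0.6, 1.4), lambda* = (1.2)


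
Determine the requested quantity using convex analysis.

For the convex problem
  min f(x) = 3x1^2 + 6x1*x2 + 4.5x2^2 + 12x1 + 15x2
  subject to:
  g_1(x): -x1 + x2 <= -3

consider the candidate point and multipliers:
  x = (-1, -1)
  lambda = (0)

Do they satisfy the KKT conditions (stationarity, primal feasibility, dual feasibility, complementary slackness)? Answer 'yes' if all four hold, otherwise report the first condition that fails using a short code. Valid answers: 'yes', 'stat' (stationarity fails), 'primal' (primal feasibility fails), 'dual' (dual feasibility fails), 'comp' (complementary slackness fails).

Gradient of f: grad f(x) = Q x + c = (0, 0)
Constraint values g_i(x) = a_i^T x - b_i:
  g_1((-1, -1)) = 3
Stationarity residual: grad f(x) + sum_i lambda_i a_i = (0, 0)
  -> stationarity OK
Primal feasibility (all g_i <= 0): FAILS
Dual feasibility (all lambda_i >= 0): OK
Complementary slackness (lambda_i * g_i(x) = 0 for all i): OK

Verdict: the first failing condition is primal_feasibility -> primal.

primal


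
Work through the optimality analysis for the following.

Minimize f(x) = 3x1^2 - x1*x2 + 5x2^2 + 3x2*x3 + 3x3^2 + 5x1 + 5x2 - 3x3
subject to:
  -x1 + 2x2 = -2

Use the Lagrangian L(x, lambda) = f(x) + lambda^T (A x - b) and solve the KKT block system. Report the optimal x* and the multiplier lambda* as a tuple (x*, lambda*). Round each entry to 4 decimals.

Form the Lagrangian:
  L(x, lambda) = (1/2) x^T Q x + c^T x + lambda^T (A x - b)
Stationarity (grad_x L = 0): Q x + c + A^T lambda = 0.
Primal feasibility: A x = b.

This gives the KKT block system:
  [ Q   A^T ] [ x     ]   [-c ]
  [ A    0  ] [ lambda ] = [ b ]

Solving the linear system:
  x*      = (-0.7018, -1.3509, 1.1754)
  lambda* = (2.1404)
  f(x*)   = -4.7544

x* = (-0.7018, -1.3509, 1.1754), lambda* = (2.1404)


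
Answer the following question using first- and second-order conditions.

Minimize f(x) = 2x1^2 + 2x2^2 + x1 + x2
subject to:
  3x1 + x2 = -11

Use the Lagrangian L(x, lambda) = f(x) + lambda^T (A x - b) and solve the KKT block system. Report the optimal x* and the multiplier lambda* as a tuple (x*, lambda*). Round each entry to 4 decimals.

Form the Lagrangian:
  L(x, lambda) = (1/2) x^T Q x + c^T x + lambda^T (A x - b)
Stationarity (grad_x L = 0): Q x + c + A^T lambda = 0.
Primal feasibility: A x = b.

This gives the KKT block system:
  [ Q   A^T ] [ x     ]   [-c ]
  [ A    0  ] [ lambda ] = [ b ]

Solving the linear system:
  x*      = (-3.25, -1.25)
  lambda* = (4)
  f(x*)   = 19.75

x* = (-3.25, -1.25), lambda* = (4)


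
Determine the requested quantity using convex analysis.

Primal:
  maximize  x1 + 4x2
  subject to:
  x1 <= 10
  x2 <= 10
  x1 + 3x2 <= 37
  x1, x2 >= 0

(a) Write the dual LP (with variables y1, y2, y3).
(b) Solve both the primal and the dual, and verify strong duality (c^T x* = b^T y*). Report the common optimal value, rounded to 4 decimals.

The standard primal-dual pair for 'max c^T x s.t. A x <= b, x >= 0' is:
  Dual:  min b^T y  s.t.  A^T y >= c,  y >= 0.

So the dual LP is:
  minimize  10y1 + 10y2 + 37y3
  subject to:
    y1 + y3 >= 1
    y2 + 3y3 >= 4
    y1, y2, y3 >= 0

Solving the primal: x* = (7, 10).
  primal value c^T x* = 47.
Solving the dual: y* = (0, 1, 1).
  dual value b^T y* = 47.
Strong duality: c^T x* = b^T y*. Confirmed.

47


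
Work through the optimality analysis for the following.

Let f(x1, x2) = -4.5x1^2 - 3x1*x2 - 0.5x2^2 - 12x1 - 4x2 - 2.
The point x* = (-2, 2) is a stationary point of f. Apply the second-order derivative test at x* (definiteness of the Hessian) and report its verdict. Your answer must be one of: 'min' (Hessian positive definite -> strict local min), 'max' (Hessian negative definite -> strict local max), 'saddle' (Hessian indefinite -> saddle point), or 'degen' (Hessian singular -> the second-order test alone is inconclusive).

Compute the Hessian H = grad^2 f:
  H = [[-9, -3], [-3, -1]]
Verify stationarity: grad f(x*) = H x* + g = (0, 0).
Eigenvalues of H: -10, 0.
H has a zero eigenvalue (singular; negative semidefinite but not definite), so H is neither positive definite, negative definite, nor indefinite. The second-order test alone is inconclusive -> degen.
(Indeed, f is constant along the null direction of H through x*, so x* is not a strict local extremum.)

degen


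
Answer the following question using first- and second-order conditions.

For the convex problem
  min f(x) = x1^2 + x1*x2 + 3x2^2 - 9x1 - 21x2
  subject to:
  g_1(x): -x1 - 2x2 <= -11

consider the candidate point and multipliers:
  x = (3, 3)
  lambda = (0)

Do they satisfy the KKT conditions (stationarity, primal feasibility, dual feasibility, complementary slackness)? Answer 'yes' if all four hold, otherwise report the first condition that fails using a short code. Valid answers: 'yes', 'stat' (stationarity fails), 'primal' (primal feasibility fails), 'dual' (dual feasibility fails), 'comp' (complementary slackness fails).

Gradient of f: grad f(x) = Q x + c = (0, 0)
Constraint values g_i(x) = a_i^T x - b_i:
  g_1((3, 3)) = 2
Stationarity residual: grad f(x) + sum_i lambda_i a_i = (0, 0)
  -> stationarity OK
Primal feasibility (all g_i <= 0): FAILS
Dual feasibility (all lambda_i >= 0): OK
Complementary slackness (lambda_i * g_i(x) = 0 for all i): OK

Verdict: the first failing condition is primal_feasibility -> primal.

primal


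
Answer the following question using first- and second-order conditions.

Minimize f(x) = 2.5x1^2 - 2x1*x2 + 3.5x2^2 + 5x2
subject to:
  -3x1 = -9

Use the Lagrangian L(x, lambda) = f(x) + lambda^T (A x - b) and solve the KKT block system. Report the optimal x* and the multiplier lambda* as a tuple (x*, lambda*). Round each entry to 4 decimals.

Form the Lagrangian:
  L(x, lambda) = (1/2) x^T Q x + c^T x + lambda^T (A x - b)
Stationarity (grad_x L = 0): Q x + c + A^T lambda = 0.
Primal feasibility: A x = b.

This gives the KKT block system:
  [ Q   A^T ] [ x     ]   [-c ]
  [ A    0  ] [ lambda ] = [ b ]

Solving the linear system:
  x*      = (3, 0.1429)
  lambda* = (4.9048)
  f(x*)   = 22.4286

x* = (3, 0.1429), lambda* = (4.9048)


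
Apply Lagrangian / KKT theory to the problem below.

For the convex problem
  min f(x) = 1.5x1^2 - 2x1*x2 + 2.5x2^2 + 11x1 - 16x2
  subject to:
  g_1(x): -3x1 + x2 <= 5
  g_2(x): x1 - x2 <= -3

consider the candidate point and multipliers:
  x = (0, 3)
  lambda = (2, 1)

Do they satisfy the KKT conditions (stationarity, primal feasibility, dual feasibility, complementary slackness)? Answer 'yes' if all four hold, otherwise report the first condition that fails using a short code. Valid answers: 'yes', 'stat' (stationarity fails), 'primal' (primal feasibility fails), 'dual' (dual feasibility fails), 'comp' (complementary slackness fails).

Gradient of f: grad f(x) = Q x + c = (5, -1)
Constraint values g_i(x) = a_i^T x - b_i:
  g_1((0, 3)) = -2
  g_2((0, 3)) = 0
Stationarity residual: grad f(x) + sum_i lambda_i a_i = (0, 0)
  -> stationarity OK
Primal feasibility (all g_i <= 0): OK
Dual feasibility (all lambda_i >= 0): OK
Complementary slackness (lambda_i * g_i(x) = 0 for all i): FAILS

Verdict: the first failing condition is complementary_slackness -> comp.

comp


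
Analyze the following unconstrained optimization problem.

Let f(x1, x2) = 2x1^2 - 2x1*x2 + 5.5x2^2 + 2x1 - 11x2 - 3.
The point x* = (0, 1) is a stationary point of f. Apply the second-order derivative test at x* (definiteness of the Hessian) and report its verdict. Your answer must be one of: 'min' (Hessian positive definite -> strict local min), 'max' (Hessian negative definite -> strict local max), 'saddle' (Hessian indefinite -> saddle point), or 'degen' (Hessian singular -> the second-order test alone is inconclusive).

Compute the Hessian H = grad^2 f:
  H = [[4, -2], [-2, 11]]
Verify stationarity: grad f(x*) = H x* + g = (0, 0).
Eigenvalues of H: 3.4689, 11.5311.
Both eigenvalues > 0, so H is positive definite -> x* is a strict local min.

min


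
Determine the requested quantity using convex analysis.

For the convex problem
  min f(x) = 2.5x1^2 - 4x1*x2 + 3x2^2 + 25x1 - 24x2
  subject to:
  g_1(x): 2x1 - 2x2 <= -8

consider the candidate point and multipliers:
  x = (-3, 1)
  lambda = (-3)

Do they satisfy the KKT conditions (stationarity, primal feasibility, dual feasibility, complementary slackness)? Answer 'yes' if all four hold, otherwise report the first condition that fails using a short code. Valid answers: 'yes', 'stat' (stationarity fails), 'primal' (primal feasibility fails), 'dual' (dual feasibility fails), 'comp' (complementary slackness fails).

Gradient of f: grad f(x) = Q x + c = (6, -6)
Constraint values g_i(x) = a_i^T x - b_i:
  g_1((-3, 1)) = 0
Stationarity residual: grad f(x) + sum_i lambda_i a_i = (0, 0)
  -> stationarity OK
Primal feasibility (all g_i <= 0): OK
Dual feasibility (all lambda_i >= 0): FAILS
Complementary slackness (lambda_i * g_i(x) = 0 for all i): OK

Verdict: the first failing condition is dual_feasibility -> dual.

dual


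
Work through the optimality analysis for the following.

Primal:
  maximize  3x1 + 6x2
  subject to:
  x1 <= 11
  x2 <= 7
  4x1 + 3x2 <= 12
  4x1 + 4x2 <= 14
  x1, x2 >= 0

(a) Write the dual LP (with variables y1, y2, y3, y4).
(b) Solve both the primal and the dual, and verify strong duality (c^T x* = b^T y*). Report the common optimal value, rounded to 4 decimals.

The standard primal-dual pair for 'max c^T x s.t. A x <= b, x >= 0' is:
  Dual:  min b^T y  s.t.  A^T y >= c,  y >= 0.

So the dual LP is:
  minimize  11y1 + 7y2 + 12y3 + 14y4
  subject to:
    y1 + 4y3 + 4y4 >= 3
    y2 + 3y3 + 4y4 >= 6
    y1, y2, y3, y4 >= 0

Solving the primal: x* = (0, 3.5).
  primal value c^T x* = 21.
Solving the dual: y* = (0, 0, 0, 1.5).
  dual value b^T y* = 21.
Strong duality: c^T x* = b^T y*. Confirmed.

21


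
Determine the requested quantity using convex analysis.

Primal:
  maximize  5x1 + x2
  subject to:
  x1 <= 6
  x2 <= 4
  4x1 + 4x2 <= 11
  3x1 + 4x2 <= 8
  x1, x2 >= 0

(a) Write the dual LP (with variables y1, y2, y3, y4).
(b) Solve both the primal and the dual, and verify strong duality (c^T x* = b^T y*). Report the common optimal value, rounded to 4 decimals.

The standard primal-dual pair for 'max c^T x s.t. A x <= b, x >= 0' is:
  Dual:  min b^T y  s.t.  A^T y >= c,  y >= 0.

So the dual LP is:
  minimize  6y1 + 4y2 + 11y3 + 8y4
  subject to:
    y1 + 4y3 + 3y4 >= 5
    y2 + 4y3 + 4y4 >= 1
    y1, y2, y3, y4 >= 0

Solving the primal: x* = (2.6667, 0).
  primal value c^T x* = 13.3333.
Solving the dual: y* = (0, 0, 0, 1.6667).
  dual value b^T y* = 13.3333.
Strong duality: c^T x* = b^T y*. Confirmed.

13.3333


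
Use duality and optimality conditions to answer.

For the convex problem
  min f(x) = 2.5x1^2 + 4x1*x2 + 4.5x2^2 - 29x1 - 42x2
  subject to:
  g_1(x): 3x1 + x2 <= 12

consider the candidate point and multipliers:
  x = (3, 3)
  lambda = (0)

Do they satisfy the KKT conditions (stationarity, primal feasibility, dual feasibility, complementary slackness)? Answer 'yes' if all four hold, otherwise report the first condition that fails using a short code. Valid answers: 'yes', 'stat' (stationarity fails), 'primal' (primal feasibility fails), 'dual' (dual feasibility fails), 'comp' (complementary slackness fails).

Gradient of f: grad f(x) = Q x + c = (-2, -3)
Constraint values g_i(x) = a_i^T x - b_i:
  g_1((3, 3)) = 0
Stationarity residual: grad f(x) + sum_i lambda_i a_i = (-2, -3)
  -> stationarity FAILS
Primal feasibility (all g_i <= 0): OK
Dual feasibility (all lambda_i >= 0): OK
Complementary slackness (lambda_i * g_i(x) = 0 for all i): OK

Verdict: the first failing condition is stationarity -> stat.

stat


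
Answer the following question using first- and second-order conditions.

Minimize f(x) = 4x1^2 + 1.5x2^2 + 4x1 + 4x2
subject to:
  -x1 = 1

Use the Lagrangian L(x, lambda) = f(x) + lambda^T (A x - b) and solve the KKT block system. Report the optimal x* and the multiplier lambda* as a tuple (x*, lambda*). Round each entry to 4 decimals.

Form the Lagrangian:
  L(x, lambda) = (1/2) x^T Q x + c^T x + lambda^T (A x - b)
Stationarity (grad_x L = 0): Q x + c + A^T lambda = 0.
Primal feasibility: A x = b.

This gives the KKT block system:
  [ Q   A^T ] [ x     ]   [-c ]
  [ A    0  ] [ lambda ] = [ b ]

Solving the linear system:
  x*      = (-1, -1.3333)
  lambda* = (-4)
  f(x*)   = -2.6667

x* = (-1, -1.3333), lambda* = (-4)


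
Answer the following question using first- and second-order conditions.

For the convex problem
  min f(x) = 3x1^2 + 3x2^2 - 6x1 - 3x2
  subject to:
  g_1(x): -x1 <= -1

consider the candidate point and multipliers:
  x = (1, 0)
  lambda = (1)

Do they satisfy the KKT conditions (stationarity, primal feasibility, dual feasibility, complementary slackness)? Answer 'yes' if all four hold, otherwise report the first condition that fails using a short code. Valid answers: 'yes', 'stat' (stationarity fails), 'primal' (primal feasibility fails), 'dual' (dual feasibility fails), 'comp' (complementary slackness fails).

Gradient of f: grad f(x) = Q x + c = (0, -3)
Constraint values g_i(x) = a_i^T x - b_i:
  g_1((1, 0)) = 0
Stationarity residual: grad f(x) + sum_i lambda_i a_i = (-1, -3)
  -> stationarity FAILS
Primal feasibility (all g_i <= 0): OK
Dual feasibility (all lambda_i >= 0): OK
Complementary slackness (lambda_i * g_i(x) = 0 for all i): OK

Verdict: the first failing condition is stationarity -> stat.

stat


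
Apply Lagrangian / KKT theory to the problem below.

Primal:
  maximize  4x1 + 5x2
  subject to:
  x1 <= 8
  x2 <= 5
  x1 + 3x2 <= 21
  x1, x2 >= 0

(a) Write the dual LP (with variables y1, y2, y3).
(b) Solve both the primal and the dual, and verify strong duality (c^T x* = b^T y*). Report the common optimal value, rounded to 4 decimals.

The standard primal-dual pair for 'max c^T x s.t. A x <= b, x >= 0' is:
  Dual:  min b^T y  s.t.  A^T y >= c,  y >= 0.

So the dual LP is:
  minimize  8y1 + 5y2 + 21y3
  subject to:
    y1 + y3 >= 4
    y2 + 3y3 >= 5
    y1, y2, y3 >= 0

Solving the primal: x* = (8, 4.3333).
  primal value c^T x* = 53.6667.
Solving the dual: y* = (2.3333, 0, 1.6667).
  dual value b^T y* = 53.6667.
Strong duality: c^T x* = b^T y*. Confirmed.

53.6667


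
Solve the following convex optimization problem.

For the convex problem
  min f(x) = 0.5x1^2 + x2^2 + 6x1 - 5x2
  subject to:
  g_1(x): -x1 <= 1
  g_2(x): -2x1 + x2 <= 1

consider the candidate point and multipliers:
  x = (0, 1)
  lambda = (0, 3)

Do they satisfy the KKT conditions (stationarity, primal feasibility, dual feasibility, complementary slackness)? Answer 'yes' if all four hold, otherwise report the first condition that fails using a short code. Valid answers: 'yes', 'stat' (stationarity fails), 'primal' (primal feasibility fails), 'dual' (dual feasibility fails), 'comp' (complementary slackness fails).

Gradient of f: grad f(x) = Q x + c = (6, -3)
Constraint values g_i(x) = a_i^T x - b_i:
  g_1((0, 1)) = -1
  g_2((0, 1)) = 0
Stationarity residual: grad f(x) + sum_i lambda_i a_i = (0, 0)
  -> stationarity OK
Primal feasibility (all g_i <= 0): OK
Dual feasibility (all lambda_i >= 0): OK
Complementary slackness (lambda_i * g_i(x) = 0 for all i): OK

Verdict: yes, KKT holds.

yes


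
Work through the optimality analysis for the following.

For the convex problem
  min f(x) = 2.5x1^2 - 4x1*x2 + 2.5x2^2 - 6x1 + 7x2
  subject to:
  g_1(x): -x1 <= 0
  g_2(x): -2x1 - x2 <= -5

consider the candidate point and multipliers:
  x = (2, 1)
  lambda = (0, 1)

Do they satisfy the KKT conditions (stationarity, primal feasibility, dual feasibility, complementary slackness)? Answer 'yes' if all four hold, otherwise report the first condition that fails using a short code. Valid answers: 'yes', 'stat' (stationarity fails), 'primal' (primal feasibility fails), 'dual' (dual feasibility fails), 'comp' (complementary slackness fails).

Gradient of f: grad f(x) = Q x + c = (0, 4)
Constraint values g_i(x) = a_i^T x - b_i:
  g_1((2, 1)) = -2
  g_2((2, 1)) = 0
Stationarity residual: grad f(x) + sum_i lambda_i a_i = (-2, 3)
  -> stationarity FAILS
Primal feasibility (all g_i <= 0): OK
Dual feasibility (all lambda_i >= 0): OK
Complementary slackness (lambda_i * g_i(x) = 0 for all i): OK

Verdict: the first failing condition is stationarity -> stat.

stat


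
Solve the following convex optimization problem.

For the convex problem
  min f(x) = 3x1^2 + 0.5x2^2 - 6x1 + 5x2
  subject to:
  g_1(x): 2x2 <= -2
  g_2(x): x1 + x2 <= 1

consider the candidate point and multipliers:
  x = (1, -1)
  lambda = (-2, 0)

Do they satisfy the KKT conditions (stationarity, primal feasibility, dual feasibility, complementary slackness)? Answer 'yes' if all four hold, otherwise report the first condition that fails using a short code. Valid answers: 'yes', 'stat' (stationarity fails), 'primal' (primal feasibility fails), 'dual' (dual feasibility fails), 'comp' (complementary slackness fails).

Gradient of f: grad f(x) = Q x + c = (0, 4)
Constraint values g_i(x) = a_i^T x - b_i:
  g_1((1, -1)) = 0
  g_2((1, -1)) = -1
Stationarity residual: grad f(x) + sum_i lambda_i a_i = (0, 0)
  -> stationarity OK
Primal feasibility (all g_i <= 0): OK
Dual feasibility (all lambda_i >= 0): FAILS
Complementary slackness (lambda_i * g_i(x) = 0 for all i): OK

Verdict: the first failing condition is dual_feasibility -> dual.

dual


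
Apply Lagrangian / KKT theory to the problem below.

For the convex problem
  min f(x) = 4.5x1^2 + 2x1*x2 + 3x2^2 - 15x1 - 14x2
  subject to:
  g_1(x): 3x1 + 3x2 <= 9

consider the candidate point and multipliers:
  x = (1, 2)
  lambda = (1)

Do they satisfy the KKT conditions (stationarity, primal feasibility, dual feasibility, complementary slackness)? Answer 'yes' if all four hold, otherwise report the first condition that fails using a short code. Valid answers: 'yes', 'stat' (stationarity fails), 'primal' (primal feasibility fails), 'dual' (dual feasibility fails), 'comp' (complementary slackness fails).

Gradient of f: grad f(x) = Q x + c = (-2, 0)
Constraint values g_i(x) = a_i^T x - b_i:
  g_1((1, 2)) = 0
Stationarity residual: grad f(x) + sum_i lambda_i a_i = (1, 3)
  -> stationarity FAILS
Primal feasibility (all g_i <= 0): OK
Dual feasibility (all lambda_i >= 0): OK
Complementary slackness (lambda_i * g_i(x) = 0 for all i): OK

Verdict: the first failing condition is stationarity -> stat.

stat


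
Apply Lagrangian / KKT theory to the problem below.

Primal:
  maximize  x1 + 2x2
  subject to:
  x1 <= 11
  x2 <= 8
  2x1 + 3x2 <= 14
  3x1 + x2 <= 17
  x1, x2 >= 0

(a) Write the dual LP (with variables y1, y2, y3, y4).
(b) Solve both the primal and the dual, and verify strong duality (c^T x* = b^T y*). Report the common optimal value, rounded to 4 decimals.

The standard primal-dual pair for 'max c^T x s.t. A x <= b, x >= 0' is:
  Dual:  min b^T y  s.t.  A^T y >= c,  y >= 0.

So the dual LP is:
  minimize  11y1 + 8y2 + 14y3 + 17y4
  subject to:
    y1 + 2y3 + 3y4 >= 1
    y2 + 3y3 + y4 >= 2
    y1, y2, y3, y4 >= 0

Solving the primal: x* = (0, 4.6667).
  primal value c^T x* = 9.3333.
Solving the dual: y* = (0, 0, 0.6667, 0).
  dual value b^T y* = 9.3333.
Strong duality: c^T x* = b^T y*. Confirmed.

9.3333


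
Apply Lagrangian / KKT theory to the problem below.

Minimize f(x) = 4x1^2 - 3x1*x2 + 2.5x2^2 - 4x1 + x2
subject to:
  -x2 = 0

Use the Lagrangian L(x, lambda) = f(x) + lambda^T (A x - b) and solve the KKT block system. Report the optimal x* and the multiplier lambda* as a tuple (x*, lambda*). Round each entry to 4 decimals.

Form the Lagrangian:
  L(x, lambda) = (1/2) x^T Q x + c^T x + lambda^T (A x - b)
Stationarity (grad_x L = 0): Q x + c + A^T lambda = 0.
Primal feasibility: A x = b.

This gives the KKT block system:
  [ Q   A^T ] [ x     ]   [-c ]
  [ A    0  ] [ lambda ] = [ b ]

Solving the linear system:
  x*      = (0.5, 0)
  lambda* = (-0.5)
  f(x*)   = -1

x* = (0.5, 0), lambda* = (-0.5)


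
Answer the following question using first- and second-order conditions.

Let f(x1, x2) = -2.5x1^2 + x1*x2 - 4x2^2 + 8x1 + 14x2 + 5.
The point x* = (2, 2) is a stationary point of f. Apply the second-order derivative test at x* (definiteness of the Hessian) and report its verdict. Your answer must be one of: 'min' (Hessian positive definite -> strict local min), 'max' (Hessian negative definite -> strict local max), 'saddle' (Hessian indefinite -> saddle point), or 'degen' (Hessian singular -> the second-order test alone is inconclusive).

Compute the Hessian H = grad^2 f:
  H = [[-5, 1], [1, -8]]
Verify stationarity: grad f(x*) = H x* + g = (0, 0).
Eigenvalues of H: -8.3028, -4.6972.
Both eigenvalues < 0, so H is negative definite -> x* is a strict local max.

max


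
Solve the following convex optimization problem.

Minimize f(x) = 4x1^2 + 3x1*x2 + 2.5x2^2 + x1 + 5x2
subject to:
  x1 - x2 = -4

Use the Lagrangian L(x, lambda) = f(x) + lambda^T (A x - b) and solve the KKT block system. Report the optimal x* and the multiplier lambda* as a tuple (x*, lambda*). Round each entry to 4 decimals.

Form the Lagrangian:
  L(x, lambda) = (1/2) x^T Q x + c^T x + lambda^T (A x - b)
Stationarity (grad_x L = 0): Q x + c + A^T lambda = 0.
Primal feasibility: A x = b.

This gives the KKT block system:
  [ Q   A^T ] [ x     ]   [-c ]
  [ A    0  ] [ lambda ] = [ b ]

Solving the linear system:
  x*      = (-2, 2)
  lambda* = (9)
  f(x*)   = 22

x* = (-2, 2), lambda* = (9)


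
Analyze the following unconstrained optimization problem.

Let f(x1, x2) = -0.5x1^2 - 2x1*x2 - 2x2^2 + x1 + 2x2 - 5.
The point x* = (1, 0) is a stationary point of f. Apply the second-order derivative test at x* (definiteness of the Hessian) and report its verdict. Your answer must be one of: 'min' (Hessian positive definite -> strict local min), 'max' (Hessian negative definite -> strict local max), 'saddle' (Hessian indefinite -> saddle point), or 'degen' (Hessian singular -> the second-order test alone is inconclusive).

Compute the Hessian H = grad^2 f:
  H = [[-1, -2], [-2, -4]]
Verify stationarity: grad f(x*) = H x* + g = (0, 0).
Eigenvalues of H: -5, 0.
H has a zero eigenvalue (singular; negative semidefinite but not definite), so H is neither positive definite, negative definite, nor indefinite. The second-order test alone is inconclusive -> degen.
(Indeed, f is constant along the null direction of H through x*, so x* is not a strict local extremum.)

degen


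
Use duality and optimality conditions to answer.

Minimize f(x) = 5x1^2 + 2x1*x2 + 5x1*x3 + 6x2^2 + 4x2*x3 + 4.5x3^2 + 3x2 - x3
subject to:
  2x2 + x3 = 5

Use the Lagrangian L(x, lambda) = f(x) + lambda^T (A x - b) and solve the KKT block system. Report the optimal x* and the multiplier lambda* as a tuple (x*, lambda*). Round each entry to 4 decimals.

Form the Lagrangian:
  L(x, lambda) = (1/2) x^T Q x + c^T x + lambda^T (A x - b)
Stationarity (grad_x L = 0): Q x + c + A^T lambda = 0.
Primal feasibility: A x = b.

This gives the KKT block system:
  [ Q   A^T ] [ x     ]   [-c ]
  [ A    0  ] [ lambda ] = [ b ]

Solving the linear system:
  x*      = (-1.0938, 1.7578, 1.4844)
  lambda* = (-13.9219)
  f(x*)   = 36.6992

x* = (-1.0938, 1.7578, 1.4844), lambda* = (-13.9219)


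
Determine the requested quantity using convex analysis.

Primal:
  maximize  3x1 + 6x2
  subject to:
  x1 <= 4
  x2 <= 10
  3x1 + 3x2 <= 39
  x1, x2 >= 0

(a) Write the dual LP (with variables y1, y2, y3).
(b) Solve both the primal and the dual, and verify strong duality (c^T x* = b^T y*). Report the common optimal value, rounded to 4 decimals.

The standard primal-dual pair for 'max c^T x s.t. A x <= b, x >= 0' is:
  Dual:  min b^T y  s.t.  A^T y >= c,  y >= 0.

So the dual LP is:
  minimize  4y1 + 10y2 + 39y3
  subject to:
    y1 + 3y3 >= 3
    y2 + 3y3 >= 6
    y1, y2, y3 >= 0

Solving the primal: x* = (3, 10).
  primal value c^T x* = 69.
Solving the dual: y* = (0, 3, 1).
  dual value b^T y* = 69.
Strong duality: c^T x* = b^T y*. Confirmed.

69


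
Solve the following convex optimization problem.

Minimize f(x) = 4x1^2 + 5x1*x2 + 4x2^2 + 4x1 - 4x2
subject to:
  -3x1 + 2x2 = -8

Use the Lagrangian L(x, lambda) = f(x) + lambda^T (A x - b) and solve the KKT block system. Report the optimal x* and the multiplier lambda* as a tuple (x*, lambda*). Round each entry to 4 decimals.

Form the Lagrangian:
  L(x, lambda) = (1/2) x^T Q x + c^T x + lambda^T (A x - b)
Stationarity (grad_x L = 0): Q x + c + A^T lambda = 0.
Primal feasibility: A x = b.

This gives the KKT block system:
  [ Q   A^T ] [ x     ]   [-c ]
  [ A    0  ] [ lambda ] = [ b ]

Solving the linear system:
  x*      = (1.7073, -1.439)
  lambda* = (3.4878)
  f(x*)   = 20.2439

x* = (1.7073, -1.439), lambda* = (3.4878)
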